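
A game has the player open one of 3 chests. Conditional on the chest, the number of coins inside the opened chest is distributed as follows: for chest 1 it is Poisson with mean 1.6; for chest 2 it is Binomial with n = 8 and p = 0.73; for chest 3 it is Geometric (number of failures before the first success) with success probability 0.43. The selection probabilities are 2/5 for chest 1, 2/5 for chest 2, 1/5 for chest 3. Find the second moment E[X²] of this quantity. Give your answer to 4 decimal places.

16.9049

For each component E[X²] = Var + (mean)², giving 1: 4.16; 2: 35.6824; 3: 4.83991.
Overall E[X²] = 0.4·4.16 + 0.4·35.6824 + 0.2·4.83991 = 16.9049.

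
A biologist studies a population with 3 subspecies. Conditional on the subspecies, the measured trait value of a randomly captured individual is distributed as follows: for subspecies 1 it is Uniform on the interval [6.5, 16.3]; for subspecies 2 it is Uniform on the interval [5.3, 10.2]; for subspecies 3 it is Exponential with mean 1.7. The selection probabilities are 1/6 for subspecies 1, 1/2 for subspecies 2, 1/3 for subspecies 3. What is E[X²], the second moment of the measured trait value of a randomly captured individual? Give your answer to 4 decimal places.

For each component E[X²] = Var + (mean)², giving 1: 137.963; 2: 62.0633; 3: 5.78.
Overall E[X²] = 0.166667·137.963 + 0.5·62.0633 + 0.333333·5.78 = 55.9522.

55.9522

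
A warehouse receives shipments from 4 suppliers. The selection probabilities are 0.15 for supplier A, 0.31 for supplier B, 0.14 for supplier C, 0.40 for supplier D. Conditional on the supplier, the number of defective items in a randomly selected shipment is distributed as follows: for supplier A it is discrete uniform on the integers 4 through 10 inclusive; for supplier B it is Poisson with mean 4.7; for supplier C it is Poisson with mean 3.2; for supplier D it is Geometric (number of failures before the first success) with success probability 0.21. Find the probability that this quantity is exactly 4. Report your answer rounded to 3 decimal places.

0.136

Conditional on each supplier, P(X = 4): A: 0.142857; B: 0.184925; C: 0.178093; D: 0.0817952.
By total probability, P(X = 4) = 0.15·0.142857 + 0.31·0.184925 + 0.14·0.178093 + 0.4·0.0817952 = 0.136406.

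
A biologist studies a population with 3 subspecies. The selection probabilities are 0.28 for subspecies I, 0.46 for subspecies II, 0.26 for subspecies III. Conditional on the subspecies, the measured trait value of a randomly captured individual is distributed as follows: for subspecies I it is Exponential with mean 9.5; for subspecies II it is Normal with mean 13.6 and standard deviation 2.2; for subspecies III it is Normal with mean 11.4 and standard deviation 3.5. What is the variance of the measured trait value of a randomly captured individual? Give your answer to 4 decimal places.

33.6882

Per component, I: μ=9.5, E[X²]=180.5; II: μ=13.6, E[X²]=189.8; III: μ=11.4, E[X²]=142.21.
E[X] = 0.28·9.5 + 0.46·13.6 + 0.26·11.4 = 11.88.
E[X²] = 0.28·180.5 + 0.46·189.8 + 0.26·142.21 = 174.823.
Var(X) = E[X²] − (E[X])² = 174.823 − 141.134 = 33.6882.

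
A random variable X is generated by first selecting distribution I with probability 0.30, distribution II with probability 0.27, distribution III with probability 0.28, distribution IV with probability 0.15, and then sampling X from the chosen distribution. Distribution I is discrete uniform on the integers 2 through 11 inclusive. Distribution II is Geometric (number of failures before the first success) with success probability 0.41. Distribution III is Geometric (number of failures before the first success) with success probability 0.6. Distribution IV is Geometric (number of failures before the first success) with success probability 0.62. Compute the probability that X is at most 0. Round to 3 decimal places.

Conditional on each component, P(X ≤ 0): I: 0; II: 0.41; III: 0.6; IV: 0.62.
By total probability, P(X ≤ 0) = 0.3·0 + 0.27·0.41 + 0.28·0.6 + 0.15·0.62 = 0.3717.

0.372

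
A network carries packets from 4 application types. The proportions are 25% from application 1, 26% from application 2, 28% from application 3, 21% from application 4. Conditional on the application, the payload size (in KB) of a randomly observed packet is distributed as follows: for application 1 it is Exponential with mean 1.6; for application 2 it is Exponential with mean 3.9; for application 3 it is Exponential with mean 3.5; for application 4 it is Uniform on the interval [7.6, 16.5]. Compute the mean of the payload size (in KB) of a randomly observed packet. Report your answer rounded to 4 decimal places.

Component means — 1: 1.6; 2: 3.9; 3: 3.5; 4: 12.05.
E[X] = 0.25·1.6 + 0.26·3.9 + 0.28·3.5 + 0.21·12.05 = 4.9245.

4.9245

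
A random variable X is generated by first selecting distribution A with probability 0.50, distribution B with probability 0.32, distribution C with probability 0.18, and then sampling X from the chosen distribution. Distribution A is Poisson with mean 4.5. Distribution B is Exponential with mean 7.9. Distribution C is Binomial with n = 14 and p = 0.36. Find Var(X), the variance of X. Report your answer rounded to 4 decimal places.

Per component, A: μ=4.5, E[X²]=24.75; B: μ=7.9, E[X²]=124.82; C: μ=5.04, E[X²]=28.6272.
E[X] = 0.5·4.5 + 0.32·7.9 + 0.18·5.04 = 5.6852.
E[X²] = 0.5·24.75 + 0.32·124.82 + 0.18·28.6272 = 57.4703.
Var(X) = E[X²] − (E[X])² = 57.4703 − 32.3215 = 25.1488.

25.1488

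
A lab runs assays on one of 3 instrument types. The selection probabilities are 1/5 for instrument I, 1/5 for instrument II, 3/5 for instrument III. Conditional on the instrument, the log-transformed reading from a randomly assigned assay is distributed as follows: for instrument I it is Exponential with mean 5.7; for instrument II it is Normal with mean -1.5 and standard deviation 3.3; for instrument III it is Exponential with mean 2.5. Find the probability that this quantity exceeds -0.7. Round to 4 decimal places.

0.8808

Conditional on each instrument, P(X > -0.7): I: 1; II: 0.404226; III: 1.
By total probability, P(X > -0.7) = 0.2·1 + 0.2·0.404226 + 0.6·1 = 0.880845.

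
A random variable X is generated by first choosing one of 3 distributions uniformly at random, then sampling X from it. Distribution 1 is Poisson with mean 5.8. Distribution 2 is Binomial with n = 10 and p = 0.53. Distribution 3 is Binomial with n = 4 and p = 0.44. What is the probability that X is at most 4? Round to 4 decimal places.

Conditional on each component, P(X ≤ 4): 1: 0.312718; 2: 0.305677; 3: 1.
By total probability, P(X ≤ 4) = 0.333333·0.312718 + 0.333333·0.305677 + 0.333333·1 = 0.539465.

0.5395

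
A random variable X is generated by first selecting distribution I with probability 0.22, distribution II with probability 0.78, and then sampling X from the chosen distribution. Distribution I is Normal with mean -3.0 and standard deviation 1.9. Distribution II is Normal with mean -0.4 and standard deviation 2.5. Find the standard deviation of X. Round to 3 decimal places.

2.613

Per component, I: μ=-3, E[X²]=12.61; II: μ=-0.4, E[X²]=6.41.
E[X] = 0.22·-3 + 0.78·-0.4 = -0.972.
E[X²] = 0.22·12.61 + 0.78·6.41 = 7.774.
Var(X) = E[X²] − (E[X])² = 7.774 − 0.944784 = 6.82922.
SD(X) = √6.82922 = 2.61328.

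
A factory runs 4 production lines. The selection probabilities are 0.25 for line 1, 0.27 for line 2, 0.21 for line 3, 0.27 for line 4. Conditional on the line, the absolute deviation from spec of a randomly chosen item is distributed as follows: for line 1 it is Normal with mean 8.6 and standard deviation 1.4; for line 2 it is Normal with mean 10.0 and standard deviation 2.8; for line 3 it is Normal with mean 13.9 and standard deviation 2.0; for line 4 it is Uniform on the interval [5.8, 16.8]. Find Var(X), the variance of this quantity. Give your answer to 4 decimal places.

9.6373

Per component, 1: μ=8.6, E[X²]=75.92; 2: μ=10, E[X²]=107.84; 3: μ=13.9, E[X²]=197.21; 4: μ=11.3, E[X²]=137.773.
E[X] = 0.25·8.6 + 0.27·10 + 0.21·13.9 + 0.27·11.3 = 10.82.
E[X²] = 0.25·75.92 + 0.27·107.84 + 0.21·197.21 + 0.27·137.773 = 126.71.
Var(X) = E[X²] − (E[X])² = 126.71 − 117.072 = 9.6373.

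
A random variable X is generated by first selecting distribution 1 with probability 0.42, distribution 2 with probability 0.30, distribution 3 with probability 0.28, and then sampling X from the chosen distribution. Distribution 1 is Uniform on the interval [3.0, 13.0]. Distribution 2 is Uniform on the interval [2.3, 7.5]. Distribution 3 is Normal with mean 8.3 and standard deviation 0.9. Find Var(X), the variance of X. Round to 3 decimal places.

6.595

Per component, 1: μ=8, E[X²]=72.3333; 2: μ=4.9, E[X²]=26.2633; 3: μ=8.3, E[X²]=69.7.
E[X] = 0.42·8 + 0.3·4.9 + 0.28·8.3 = 7.154.
E[X²] = 0.42·72.3333 + 0.3·26.2633 + 0.28·69.7 = 57.775.
Var(X) = E[X²] − (E[X])² = 57.775 − 51.1797 = 6.59528.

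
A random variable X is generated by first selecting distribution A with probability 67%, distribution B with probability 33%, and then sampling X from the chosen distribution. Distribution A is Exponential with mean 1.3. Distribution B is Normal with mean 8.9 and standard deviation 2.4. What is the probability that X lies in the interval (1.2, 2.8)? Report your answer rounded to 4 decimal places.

Conditional on each component, P(1.2 < X < 2.8): A: 0.281258; B: 0.00484873.
By total probability, P(1.2 < X < 2.8) = 0.67·0.281258 + 0.33·0.00484873 = 0.190043.

0.1900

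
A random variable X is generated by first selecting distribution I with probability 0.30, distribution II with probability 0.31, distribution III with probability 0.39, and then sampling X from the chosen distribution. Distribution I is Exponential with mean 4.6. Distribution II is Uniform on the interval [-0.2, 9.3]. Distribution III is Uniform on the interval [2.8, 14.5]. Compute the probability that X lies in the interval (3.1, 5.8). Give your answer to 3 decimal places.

0.246

Conditional on each component, P(3.1 < X < 5.8): I: 0.226303; II: 0.284211; III: 0.230769.
By total probability, P(3.1 < X < 5.8) = 0.3·0.226303 + 0.31·0.284211 + 0.39·0.230769 = 0.245996.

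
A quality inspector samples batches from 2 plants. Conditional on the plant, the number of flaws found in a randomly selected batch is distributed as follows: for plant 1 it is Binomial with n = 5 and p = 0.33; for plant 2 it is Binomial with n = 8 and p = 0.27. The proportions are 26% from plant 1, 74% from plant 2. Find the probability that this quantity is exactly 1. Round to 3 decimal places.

Conditional on each plant, P(X = 1): 1: 0.332493; 2: 0.238624.
By total probability, P(X = 1) = 0.26·0.332493 + 0.74·0.238624 = 0.26303.

0.263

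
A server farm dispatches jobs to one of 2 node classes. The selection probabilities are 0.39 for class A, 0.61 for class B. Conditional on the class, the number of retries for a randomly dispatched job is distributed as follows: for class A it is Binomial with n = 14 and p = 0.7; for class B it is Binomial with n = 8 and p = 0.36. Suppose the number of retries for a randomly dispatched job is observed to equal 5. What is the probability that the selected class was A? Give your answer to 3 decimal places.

0.046

Likelihoods P(X=5 | ·): A: 0.00662286; B: 0.0887647.
Posterior ∝ prior × likelihood. Numerator for A: 0.39·0.00662286 = 0.00258292.
Normalizing constant: 0.39·0.00662286 + 0.61·0.0887647 = 0.0567294.
P(A | observation) = 0.00258292 / 0.0567294 = 0.0455305.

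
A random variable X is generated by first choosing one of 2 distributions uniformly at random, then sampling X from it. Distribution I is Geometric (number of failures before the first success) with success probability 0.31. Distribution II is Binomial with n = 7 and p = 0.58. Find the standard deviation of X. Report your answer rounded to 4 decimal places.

2.2986

Per component, I: μ=2.22581, E[X²]=12.1342; II: μ=4.06, E[X²]=18.1888.
E[X] = 0.5·2.22581 + 0.5·4.06 = 3.1429.
E[X²] = 0.5·12.1342 + 0.5·18.1888 = 15.1615.
Var(X) = E[X²] − (E[X])² = 15.1615 − 9.87784 = 5.28368.
SD(X) = √5.28368 = 2.29863.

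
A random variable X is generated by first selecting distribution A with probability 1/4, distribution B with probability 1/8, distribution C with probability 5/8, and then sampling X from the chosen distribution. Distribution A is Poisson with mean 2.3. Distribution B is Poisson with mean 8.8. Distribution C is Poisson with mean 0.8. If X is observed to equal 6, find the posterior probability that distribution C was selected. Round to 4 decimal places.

0.0059

Likelihoods P(X=6 | ·): A: 0.0206138; B: 0.0972237; C: 0.000163596.
Posterior ∝ prior × likelihood. Numerator for C: 0.625·0.000163596 = 0.000102247.
Normalizing constant: 0.25·0.0206138 + 0.125·0.0972237 + 0.625·0.000163596 = 0.0174086.
P(C | observation) = 0.000102247 / 0.0174086 = 0.00587336.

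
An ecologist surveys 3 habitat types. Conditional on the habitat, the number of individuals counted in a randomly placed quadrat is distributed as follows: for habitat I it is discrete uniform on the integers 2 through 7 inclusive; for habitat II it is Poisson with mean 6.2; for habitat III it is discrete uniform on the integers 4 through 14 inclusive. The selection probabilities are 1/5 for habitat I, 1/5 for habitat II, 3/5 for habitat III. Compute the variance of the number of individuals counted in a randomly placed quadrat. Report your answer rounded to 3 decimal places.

11.310

Per component, I: μ=4.5, E[X²]=23.1667; II: μ=6.2, E[X²]=44.64; III: μ=9, E[X²]=91.
E[X] = 0.2·4.5 + 0.2·6.2 + 0.6·9 = 7.54.
E[X²] = 0.2·23.1667 + 0.2·44.64 + 0.6·91 = 68.1613.
Var(X) = E[X²] − (E[X])² = 68.1613 − 56.8516 = 11.3097.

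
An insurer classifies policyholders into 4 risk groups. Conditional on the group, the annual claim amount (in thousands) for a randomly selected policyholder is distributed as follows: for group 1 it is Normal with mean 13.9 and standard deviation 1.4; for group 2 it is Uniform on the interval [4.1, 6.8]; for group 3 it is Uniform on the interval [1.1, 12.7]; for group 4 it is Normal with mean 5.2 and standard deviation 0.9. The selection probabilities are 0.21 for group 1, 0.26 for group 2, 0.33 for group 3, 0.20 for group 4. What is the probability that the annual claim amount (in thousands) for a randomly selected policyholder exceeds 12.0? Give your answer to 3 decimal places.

Conditional on each group, P(X > 12.0): 1: 0.912632; 2: 0; 3: 0.0603448; 4: 2.08722e-14.
By total probability, P(X > 12.0) = 0.21·0.912632 + 0.26·0 + 0.33·0.0603448 + 0.2·2.08722e-14 = 0.211567.

0.212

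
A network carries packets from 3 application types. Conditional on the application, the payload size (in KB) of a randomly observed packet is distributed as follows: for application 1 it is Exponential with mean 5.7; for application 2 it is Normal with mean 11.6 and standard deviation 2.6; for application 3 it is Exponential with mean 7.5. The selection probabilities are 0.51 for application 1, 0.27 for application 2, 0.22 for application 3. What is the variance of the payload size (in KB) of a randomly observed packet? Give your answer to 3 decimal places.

Per component, 1: μ=5.7, E[X²]=64.98; 2: μ=11.6, E[X²]=141.32; 3: μ=7.5, E[X²]=112.5.
E[X] = 0.51·5.7 + 0.27·11.6 + 0.22·7.5 = 7.689.
E[X²] = 0.51·64.98 + 0.27·141.32 + 0.22·112.5 = 96.0462.
Var(X) = E[X²] − (E[X])² = 96.0462 − 59.1207 = 36.9255.

36.925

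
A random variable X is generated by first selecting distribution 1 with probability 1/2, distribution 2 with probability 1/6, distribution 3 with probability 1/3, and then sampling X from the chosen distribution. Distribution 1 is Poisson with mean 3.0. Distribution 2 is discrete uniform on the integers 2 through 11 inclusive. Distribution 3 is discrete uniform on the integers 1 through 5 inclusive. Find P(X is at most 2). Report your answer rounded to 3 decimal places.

0.362

Conditional on each component, P(X ≤ 2): 1: 0.42319; 2: 0.1; 3: 0.4.
By total probability, P(X ≤ 2) = 0.5·0.42319 + 0.166667·0.1 + 0.333333·0.4 = 0.361595.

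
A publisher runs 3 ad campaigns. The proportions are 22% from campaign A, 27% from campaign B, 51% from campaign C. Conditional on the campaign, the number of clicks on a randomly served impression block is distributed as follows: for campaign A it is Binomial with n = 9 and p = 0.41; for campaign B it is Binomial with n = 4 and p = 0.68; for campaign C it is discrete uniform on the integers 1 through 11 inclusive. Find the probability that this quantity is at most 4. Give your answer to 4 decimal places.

0.6121

Conditional on each campaign, P(X ≤ 4): A: 0.712191; B: 1; C: 0.363636.
By total probability, P(X ≤ 4) = 0.22·0.712191 + 0.27·1 + 0.51·0.363636 = 0.612137.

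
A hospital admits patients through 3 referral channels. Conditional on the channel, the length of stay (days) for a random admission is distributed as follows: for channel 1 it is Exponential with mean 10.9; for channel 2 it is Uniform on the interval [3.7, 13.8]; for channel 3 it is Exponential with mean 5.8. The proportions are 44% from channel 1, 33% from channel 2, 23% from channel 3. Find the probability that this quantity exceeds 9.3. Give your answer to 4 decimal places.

Conditional on each channel, P(X > 9.3): 1: 0.426045; 2: 0.445545; 3: 0.201202.
By total probability, P(X > 9.3) = 0.44·0.426045 + 0.33·0.445545 + 0.23·0.201202 = 0.380766.

0.3808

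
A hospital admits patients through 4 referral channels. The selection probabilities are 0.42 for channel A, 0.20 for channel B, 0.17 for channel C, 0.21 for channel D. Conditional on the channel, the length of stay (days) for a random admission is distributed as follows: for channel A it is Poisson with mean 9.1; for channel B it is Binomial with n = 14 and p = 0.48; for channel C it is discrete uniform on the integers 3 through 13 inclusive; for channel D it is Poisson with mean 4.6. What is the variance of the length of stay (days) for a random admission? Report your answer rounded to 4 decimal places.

Per component, A: μ=9.1, E[X²]=91.91; B: μ=6.72, E[X²]=48.6528; C: μ=8, E[X²]=74; D: μ=4.6, E[X²]=25.76.
E[X] = 0.42·9.1 + 0.2·6.72 + 0.17·8 + 0.21·4.6 = 7.492.
E[X²] = 0.42·91.91 + 0.2·48.6528 + 0.17·74 + 0.21·25.76 = 66.3224.
Var(X) = E[X²] − (E[X])² = 66.3224 − 56.1301 = 10.1923.

10.1923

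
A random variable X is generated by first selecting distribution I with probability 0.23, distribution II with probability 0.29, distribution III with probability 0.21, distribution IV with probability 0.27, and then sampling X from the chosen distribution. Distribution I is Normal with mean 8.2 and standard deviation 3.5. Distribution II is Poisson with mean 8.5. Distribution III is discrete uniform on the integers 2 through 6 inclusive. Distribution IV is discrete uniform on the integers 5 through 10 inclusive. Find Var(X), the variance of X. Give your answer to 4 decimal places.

Per component, I: μ=8.2, E[X²]=79.49; II: μ=8.5, E[X²]=80.75; III: μ=4, E[X²]=18; IV: μ=7.5, E[X²]=59.1667.
E[X] = 0.23·8.2 + 0.29·8.5 + 0.21·4 + 0.27·7.5 = 7.216.
E[X²] = 0.23·79.49 + 0.29·80.75 + 0.21·18 + 0.27·59.1667 = 61.4552.
Var(X) = E[X²] − (E[X])² = 61.4552 − 52.0707 = 9.38454.

9.3845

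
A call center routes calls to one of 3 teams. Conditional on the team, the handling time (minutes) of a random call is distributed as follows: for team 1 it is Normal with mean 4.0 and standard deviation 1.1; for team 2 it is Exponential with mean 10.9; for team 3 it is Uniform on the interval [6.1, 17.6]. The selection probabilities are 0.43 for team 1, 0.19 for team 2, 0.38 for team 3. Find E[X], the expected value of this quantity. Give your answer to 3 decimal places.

Component means — 1: 4; 2: 10.9; 3: 11.85.
E[X] = 0.43·4 + 0.19·10.9 + 0.38·11.85 = 8.294.

8.294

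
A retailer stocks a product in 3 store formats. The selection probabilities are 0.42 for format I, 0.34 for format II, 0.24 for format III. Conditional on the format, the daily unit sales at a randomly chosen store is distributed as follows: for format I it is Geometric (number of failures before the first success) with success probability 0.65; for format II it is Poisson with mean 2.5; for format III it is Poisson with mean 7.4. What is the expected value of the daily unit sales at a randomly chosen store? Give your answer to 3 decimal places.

2.852

Component means — I: 0.538462; II: 2.5; III: 7.4.
E[X] = 0.42·0.538462 + 0.34·2.5 + 0.24·7.4 = 2.85215.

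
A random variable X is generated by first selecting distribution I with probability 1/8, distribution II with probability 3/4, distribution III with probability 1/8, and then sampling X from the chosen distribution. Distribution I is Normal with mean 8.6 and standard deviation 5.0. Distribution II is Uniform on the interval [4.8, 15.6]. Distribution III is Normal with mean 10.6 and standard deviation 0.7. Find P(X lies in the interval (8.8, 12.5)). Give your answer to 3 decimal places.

Conditional on each component, P(8.8 < X < 12.5): I: 0.266351; II: 0.342593; III: 0.991615.
By total probability, P(8.8 < X < 12.5) = 0.125·0.266351 + 0.75·0.342593 + 0.125·0.991615 = 0.41419.

0.414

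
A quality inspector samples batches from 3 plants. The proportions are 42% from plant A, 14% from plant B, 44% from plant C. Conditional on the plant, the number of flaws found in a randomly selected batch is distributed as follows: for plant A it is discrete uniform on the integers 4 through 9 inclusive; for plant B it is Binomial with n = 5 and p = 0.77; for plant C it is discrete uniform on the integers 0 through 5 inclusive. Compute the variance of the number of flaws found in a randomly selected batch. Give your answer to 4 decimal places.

Per component, A: μ=6.5, E[X²]=45.1667; B: μ=3.85, E[X²]=15.708; C: μ=2.5, E[X²]=9.16667.
E[X] = 0.42·6.5 + 0.14·3.85 + 0.44·2.5 = 4.369.
E[X²] = 0.42·45.1667 + 0.14·15.708 + 0.44·9.16667 = 25.2025.
Var(X) = E[X²] − (E[X])² = 25.2025 − 19.0882 = 6.11429.

6.1143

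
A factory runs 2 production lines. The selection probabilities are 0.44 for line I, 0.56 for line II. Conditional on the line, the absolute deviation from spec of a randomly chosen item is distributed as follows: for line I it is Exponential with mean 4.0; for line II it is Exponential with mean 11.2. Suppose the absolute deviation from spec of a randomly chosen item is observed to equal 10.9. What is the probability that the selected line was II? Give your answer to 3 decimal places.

0.724

Likelihoods f(10.9 | ·): I: 0.0163866; II: 0.0337381.
Posterior ∝ prior × likelihood. Numerator for II: 0.56·0.0337381 = 0.0188933.
Normalizing constant: 0.44·0.0163866 + 0.56·0.0337381 = 0.0261034.
P(II | observation) = 0.0188933 / 0.0261034 = 0.723788.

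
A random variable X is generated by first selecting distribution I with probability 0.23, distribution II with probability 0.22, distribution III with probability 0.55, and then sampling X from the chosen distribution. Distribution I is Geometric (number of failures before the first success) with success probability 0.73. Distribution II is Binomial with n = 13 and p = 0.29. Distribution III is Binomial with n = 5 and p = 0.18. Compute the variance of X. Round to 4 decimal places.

2.7285

Per component, I: μ=0.369863, E[X²]=0.64346; II: μ=3.77, E[X²]=16.8896; III: μ=0.9, E[X²]=1.548.
E[X] = 0.23·0.369863 + 0.22·3.77 + 0.55·0.9 = 1.40947.
E[X²] = 0.23·0.64346 + 0.22·16.8896 + 0.55·1.548 = 4.71511.
Var(X) = E[X²] − (E[X])² = 4.71511 − 1.9866 = 2.72851.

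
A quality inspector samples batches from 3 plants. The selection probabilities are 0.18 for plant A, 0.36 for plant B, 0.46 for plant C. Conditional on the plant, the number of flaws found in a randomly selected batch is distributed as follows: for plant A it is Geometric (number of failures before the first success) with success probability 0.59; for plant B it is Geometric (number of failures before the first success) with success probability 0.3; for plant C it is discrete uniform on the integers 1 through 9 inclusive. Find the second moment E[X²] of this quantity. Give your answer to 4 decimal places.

For each component E[X²] = Var + (mean)², giving A: 1.66073; B: 13.2222; C: 31.6667.
Overall E[X²] = 0.18·1.66073 + 0.36·13.2222 + 0.46·31.6667 = 19.6256.

19.6256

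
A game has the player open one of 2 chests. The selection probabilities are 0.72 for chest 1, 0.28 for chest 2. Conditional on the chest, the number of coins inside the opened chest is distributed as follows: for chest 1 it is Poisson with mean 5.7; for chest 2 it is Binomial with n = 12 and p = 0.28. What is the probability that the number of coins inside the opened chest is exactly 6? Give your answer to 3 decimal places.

Conditional on each chest, P(X = 6): 1: 0.159382; 2: 0.0620319.
By total probability, P(X = 6) = 0.72·0.159382 + 0.28·0.0620319 = 0.132124.

0.132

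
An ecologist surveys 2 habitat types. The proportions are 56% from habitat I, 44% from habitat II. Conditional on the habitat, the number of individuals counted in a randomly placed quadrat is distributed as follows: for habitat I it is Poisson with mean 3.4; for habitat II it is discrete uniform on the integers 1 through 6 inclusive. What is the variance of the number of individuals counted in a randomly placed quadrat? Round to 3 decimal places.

3.190

Per component, I: μ=3.4, E[X²]=14.96; II: μ=3.5, E[X²]=15.1667.
E[X] = 0.56·3.4 + 0.44·3.5 = 3.444.
E[X²] = 0.56·14.96 + 0.44·15.1667 = 15.0509.
Var(X) = E[X²] − (E[X])² = 15.0509 − 11.8611 = 3.1898.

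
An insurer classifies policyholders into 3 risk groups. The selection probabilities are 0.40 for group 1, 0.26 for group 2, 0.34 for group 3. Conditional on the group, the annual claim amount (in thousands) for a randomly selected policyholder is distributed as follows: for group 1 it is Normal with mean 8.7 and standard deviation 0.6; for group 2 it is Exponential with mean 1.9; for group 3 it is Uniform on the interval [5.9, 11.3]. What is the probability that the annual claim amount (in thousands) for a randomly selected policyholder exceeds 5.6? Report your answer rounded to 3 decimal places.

0.754

Conditional on each group, P(X > 5.6): 1: 1; 2: 0.0524776; 3: 1.
By total probability, P(X > 5.6) = 0.4·1 + 0.26·0.0524776 + 0.34·1 = 0.753644.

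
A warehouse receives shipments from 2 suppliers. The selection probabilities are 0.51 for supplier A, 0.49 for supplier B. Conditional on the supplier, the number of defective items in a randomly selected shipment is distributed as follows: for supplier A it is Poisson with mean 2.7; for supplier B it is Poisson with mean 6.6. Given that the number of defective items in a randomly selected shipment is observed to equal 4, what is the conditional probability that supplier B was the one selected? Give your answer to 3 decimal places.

Likelihoods P(X=4 | ·): A: 0.148816; B: 0.107553.
Posterior ∝ prior × likelihood. Numerator for B: 0.49·0.107553 = 0.0527008.
Normalizing constant: 0.51·0.148816 + 0.49·0.107553 = 0.128597.
P(B | observation) = 0.0527008 / 0.128597 = 0.409814.

0.410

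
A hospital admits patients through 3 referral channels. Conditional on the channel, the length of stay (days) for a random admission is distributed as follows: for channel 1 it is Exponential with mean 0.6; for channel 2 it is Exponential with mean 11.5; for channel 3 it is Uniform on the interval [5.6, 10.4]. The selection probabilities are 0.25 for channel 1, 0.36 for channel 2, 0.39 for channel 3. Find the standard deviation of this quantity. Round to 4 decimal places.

8.1364

Per component, 1: μ=0.6, E[X²]=0.72; 2: μ=11.5, E[X²]=264.5; 3: μ=8, E[X²]=65.92.
E[X] = 0.25·0.6 + 0.36·11.5 + 0.39·8 = 7.41.
E[X²] = 0.25·0.72 + 0.36·264.5 + 0.39·65.92 = 121.109.
Var(X) = E[X²] − (E[X])² = 121.109 − 54.9081 = 66.2007.
SD(X) = √66.2007 = 8.13638.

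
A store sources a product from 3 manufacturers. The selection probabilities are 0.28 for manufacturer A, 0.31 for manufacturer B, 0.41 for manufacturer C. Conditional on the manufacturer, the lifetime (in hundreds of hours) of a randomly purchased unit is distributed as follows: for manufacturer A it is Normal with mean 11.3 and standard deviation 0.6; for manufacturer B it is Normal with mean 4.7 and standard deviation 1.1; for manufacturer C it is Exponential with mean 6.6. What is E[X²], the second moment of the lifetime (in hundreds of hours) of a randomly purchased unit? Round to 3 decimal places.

78.796

For each component E[X²] = Var + (mean)², giving A: 128.05; B: 23.3; C: 87.12.
Overall E[X²] = 0.28·128.05 + 0.31·23.3 + 0.41·87.12 = 78.7962.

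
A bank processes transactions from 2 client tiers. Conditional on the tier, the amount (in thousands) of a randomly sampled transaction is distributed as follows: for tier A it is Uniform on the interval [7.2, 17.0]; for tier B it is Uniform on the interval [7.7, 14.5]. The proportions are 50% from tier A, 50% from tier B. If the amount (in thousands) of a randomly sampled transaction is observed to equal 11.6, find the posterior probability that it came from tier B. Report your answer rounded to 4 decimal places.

Likelihoods f(11.6 | ·): A: 0.102041; B: 0.147059.
Posterior ∝ prior × likelihood. Numerator for B: 0.5·0.147059 = 0.0735294.
Normalizing constant: 0.5·0.102041 + 0.5·0.147059 = 0.12455.
P(B | observation) = 0.0735294 / 0.12455 = 0.590361.

0.5904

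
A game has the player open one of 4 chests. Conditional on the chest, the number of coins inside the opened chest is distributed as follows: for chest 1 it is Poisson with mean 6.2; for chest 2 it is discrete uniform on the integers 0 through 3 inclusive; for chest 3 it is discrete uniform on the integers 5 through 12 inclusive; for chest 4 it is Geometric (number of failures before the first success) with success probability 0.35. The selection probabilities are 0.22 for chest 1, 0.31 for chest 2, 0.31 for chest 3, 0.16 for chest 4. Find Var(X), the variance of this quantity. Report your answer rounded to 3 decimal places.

Per component, 1: μ=6.2, E[X²]=44.64; 2: μ=1.5, E[X²]=3.5; 3: μ=8.5, E[X²]=77.5; 4: μ=1.85714, E[X²]=8.7551.
E[X] = 0.22·6.2 + 0.31·1.5 + 0.31·8.5 + 0.16·1.85714 = 4.76114.
E[X²] = 0.22·44.64 + 0.31·3.5 + 0.31·77.5 + 0.16·8.7551 = 36.3316.
Var(X) = E[X²] − (E[X])² = 36.3316 − 22.6685 = 13.6631.

13.663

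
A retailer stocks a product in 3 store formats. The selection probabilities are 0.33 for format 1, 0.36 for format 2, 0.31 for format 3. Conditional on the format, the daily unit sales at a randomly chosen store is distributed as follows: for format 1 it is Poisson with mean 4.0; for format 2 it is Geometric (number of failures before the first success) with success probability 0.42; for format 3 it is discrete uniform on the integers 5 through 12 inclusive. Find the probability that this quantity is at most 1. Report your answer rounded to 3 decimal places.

0.269

Conditional on each format, P(X ≤ 1): 1: 0.0915782; 2: 0.6636; 3: 0.
By total probability, P(X ≤ 1) = 0.33·0.0915782 + 0.36·0.6636 + 0.31·0 = 0.269117.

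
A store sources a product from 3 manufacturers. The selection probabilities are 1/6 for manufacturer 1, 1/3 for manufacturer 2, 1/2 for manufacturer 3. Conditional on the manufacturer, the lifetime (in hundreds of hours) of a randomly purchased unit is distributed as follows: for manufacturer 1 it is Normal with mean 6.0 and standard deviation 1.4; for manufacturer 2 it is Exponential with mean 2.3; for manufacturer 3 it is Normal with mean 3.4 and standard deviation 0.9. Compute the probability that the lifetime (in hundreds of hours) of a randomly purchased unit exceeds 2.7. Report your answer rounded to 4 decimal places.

0.6590

Conditional on each manufacturer, P(X > 2.7): 1: 0.990792; 2: 0.309155; 3: 0.78165.
By total probability, P(X > 2.7) = 0.166667·0.990792 + 0.333333·0.309155 + 0.5·0.78165 = 0.659009.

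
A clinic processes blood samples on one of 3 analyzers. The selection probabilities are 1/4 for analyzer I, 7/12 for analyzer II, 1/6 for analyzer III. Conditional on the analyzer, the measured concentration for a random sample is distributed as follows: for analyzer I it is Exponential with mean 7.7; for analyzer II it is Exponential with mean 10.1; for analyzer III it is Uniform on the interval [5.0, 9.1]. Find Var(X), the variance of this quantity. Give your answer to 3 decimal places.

Per component, I: μ=7.7, E[X²]=118.58; II: μ=10.1, E[X²]=204.02; III: μ=7.05, E[X²]=51.1033.
E[X] = 0.25·7.7 + 0.583333·10.1 + 0.166667·7.05 = 8.99167.
E[X²] = 0.25·118.58 + 0.583333·204.02 + 0.166667·51.1033 = 157.174.
Var(X) = E[X²] − (E[X])² = 157.174 − 80.8501 = 76.3238.

76.324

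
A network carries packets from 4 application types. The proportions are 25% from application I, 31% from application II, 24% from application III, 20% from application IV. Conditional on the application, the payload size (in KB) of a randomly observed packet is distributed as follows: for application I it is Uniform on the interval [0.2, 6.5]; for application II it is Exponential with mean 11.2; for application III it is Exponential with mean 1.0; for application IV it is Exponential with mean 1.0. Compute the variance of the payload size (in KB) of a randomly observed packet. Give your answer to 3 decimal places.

Per component, I: μ=3.35, E[X²]=14.53; II: μ=11.2, E[X²]=250.88; III: μ=1, E[X²]=2; IV: μ=1, E[X²]=2.
E[X] = 0.25·3.35 + 0.31·11.2 + 0.24·1 + 0.2·1 = 4.7495.
E[X²] = 0.25·14.53 + 0.31·250.88 + 0.24·2 + 0.2·2 = 82.2853.
Var(X) = E[X²] − (E[X])² = 82.2853 − 22.5578 = 59.7275.

59.728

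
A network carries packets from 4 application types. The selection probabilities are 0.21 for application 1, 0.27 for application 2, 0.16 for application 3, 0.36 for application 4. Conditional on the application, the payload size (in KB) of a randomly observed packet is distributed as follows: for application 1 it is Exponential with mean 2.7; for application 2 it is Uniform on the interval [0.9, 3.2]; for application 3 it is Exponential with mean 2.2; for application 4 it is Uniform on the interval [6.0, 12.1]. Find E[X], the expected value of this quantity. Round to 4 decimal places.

4.7305

Component means — 1: 2.7; 2: 2.05; 3: 2.2; 4: 9.05.
E[X] = 0.21·2.7 + 0.27·2.05 + 0.16·2.2 + 0.36·9.05 = 4.7305.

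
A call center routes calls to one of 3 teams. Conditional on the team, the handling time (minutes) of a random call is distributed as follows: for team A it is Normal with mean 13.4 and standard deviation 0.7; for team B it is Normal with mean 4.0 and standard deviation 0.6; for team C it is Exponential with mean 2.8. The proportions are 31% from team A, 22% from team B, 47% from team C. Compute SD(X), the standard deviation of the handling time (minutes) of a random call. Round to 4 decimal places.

5.1441

Per component, A: μ=13.4, E[X²]=180.05; B: μ=4, E[X²]=16.36; C: μ=2.8, E[X²]=15.68.
E[X] = 0.31·13.4 + 0.22·4 + 0.47·2.8 = 6.35.
E[X²] = 0.31·180.05 + 0.22·16.36 + 0.47·15.68 = 66.7843.
Var(X) = E[X²] − (E[X])² = 66.7843 − 40.3225 = 26.4618.
SD(X) = √26.4618 = 5.1441.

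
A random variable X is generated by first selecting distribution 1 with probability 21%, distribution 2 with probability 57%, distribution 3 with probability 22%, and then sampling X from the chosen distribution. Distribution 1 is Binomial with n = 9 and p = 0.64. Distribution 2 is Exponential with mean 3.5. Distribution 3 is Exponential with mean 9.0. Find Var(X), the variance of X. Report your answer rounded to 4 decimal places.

30.1277

Per component, 1: μ=5.76, E[X²]=35.2512; 2: μ=3.5, E[X²]=24.5; 3: μ=9, E[X²]=162.
E[X] = 0.21·5.76 + 0.57·3.5 + 0.22·9 = 5.1846.
E[X²] = 0.21·35.2512 + 0.57·24.5 + 0.22·162 = 57.0078.
Var(X) = E[X²] − (E[X])² = 57.0078 − 26.8801 = 30.1277.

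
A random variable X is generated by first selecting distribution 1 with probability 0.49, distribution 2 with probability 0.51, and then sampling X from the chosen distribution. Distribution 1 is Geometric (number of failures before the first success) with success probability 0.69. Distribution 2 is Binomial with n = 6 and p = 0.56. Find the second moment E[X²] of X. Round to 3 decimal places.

6.930

For each component E[X²] = Var + (mean)², giving 1: 0.852972; 2: 12.768.
Overall E[X²] = 0.49·0.852972 + 0.51·12.768 = 6.92964.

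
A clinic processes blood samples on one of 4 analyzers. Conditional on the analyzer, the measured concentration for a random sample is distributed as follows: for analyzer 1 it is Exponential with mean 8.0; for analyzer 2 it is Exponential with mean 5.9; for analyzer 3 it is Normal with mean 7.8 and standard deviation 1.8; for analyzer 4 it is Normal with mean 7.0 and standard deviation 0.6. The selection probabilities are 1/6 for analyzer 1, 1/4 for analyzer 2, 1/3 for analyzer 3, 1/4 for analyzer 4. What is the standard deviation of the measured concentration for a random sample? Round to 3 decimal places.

Per component, 1: μ=8, E[X²]=128; 2: μ=5.9, E[X²]=69.62; 3: μ=7.8, E[X²]=64.08; 4: μ=7, E[X²]=49.36.
E[X] = 0.166667·8 + 0.25·5.9 + 0.333333·7.8 + 0.25·7 = 7.15833.
E[X²] = 0.166667·128 + 0.25·69.62 + 0.333333·64.08 + 0.25·49.36 = 72.4383.
Var(X) = E[X²] − (E[X])² = 72.4383 − 51.2417 = 21.1966.
SD(X) = √21.1966 = 4.60398.

4.604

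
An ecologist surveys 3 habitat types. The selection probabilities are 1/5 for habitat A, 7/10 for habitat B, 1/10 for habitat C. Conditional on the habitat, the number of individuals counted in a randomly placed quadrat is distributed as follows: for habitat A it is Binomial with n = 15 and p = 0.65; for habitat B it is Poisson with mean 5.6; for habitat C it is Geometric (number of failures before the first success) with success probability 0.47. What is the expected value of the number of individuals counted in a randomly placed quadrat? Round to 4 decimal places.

5.9828

Component means — A: 9.75; B: 5.6; C: 1.12766.
E[X] = 0.2·9.75 + 0.7·5.6 + 0.1·1.12766 = 5.98277.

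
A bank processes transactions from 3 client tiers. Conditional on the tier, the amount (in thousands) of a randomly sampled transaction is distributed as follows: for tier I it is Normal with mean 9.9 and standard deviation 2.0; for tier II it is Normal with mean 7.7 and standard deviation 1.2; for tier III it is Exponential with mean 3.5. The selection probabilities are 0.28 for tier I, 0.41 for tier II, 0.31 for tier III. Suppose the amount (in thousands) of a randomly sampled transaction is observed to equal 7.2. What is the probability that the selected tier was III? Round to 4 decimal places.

Likelihoods f(7.2 | ·): I: 0.0801917; II: 0.30481; III: 0.0365196.
Posterior ∝ prior × likelihood. Numerator for III: 0.31·0.0365196 = 0.0113211.
Normalizing constant: 0.28·0.0801917 + 0.41·0.30481 + 0.31·0.0365196 = 0.158747.
P(III | observation) = 0.0113211 / 0.158747 = 0.0713153.

0.0713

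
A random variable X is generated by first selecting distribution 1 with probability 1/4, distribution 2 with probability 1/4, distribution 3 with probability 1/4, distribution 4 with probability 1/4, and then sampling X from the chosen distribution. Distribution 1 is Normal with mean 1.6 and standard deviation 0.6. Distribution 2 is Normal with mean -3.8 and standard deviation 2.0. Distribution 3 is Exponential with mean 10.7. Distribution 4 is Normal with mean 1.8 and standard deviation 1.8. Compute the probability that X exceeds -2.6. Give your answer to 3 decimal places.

0.817

Conditional on each component, P(X > -2.6): 1: 1; 2: 0.274253; 3: 1; 4: 0.992746.
By total probability, P(X > -2.6) = 0.25·1 + 0.25·0.274253 + 0.25·1 + 0.25·0.992746 = 0.81675.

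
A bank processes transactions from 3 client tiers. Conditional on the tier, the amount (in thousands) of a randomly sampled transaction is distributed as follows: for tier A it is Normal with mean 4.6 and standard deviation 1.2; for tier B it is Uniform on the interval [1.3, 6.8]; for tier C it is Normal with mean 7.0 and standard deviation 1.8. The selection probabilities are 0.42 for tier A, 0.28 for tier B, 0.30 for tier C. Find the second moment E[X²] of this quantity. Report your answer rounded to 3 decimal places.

30.463

For each component E[X²] = Var + (mean)², giving A: 22.6; B: 18.9233; C: 52.24.
Overall E[X²] = 0.42·22.6 + 0.28·18.9233 + 0.3·52.24 = 30.4625.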